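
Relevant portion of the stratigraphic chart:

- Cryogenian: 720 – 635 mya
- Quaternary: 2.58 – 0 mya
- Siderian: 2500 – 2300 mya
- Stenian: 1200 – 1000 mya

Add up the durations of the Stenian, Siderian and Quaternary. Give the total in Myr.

402.58 million years

Each duration: Stenian = 200; Siderian = 200; Quaternary = 2.58.
Sum: 200 + 200 + 2.58 = 402.58 Myr.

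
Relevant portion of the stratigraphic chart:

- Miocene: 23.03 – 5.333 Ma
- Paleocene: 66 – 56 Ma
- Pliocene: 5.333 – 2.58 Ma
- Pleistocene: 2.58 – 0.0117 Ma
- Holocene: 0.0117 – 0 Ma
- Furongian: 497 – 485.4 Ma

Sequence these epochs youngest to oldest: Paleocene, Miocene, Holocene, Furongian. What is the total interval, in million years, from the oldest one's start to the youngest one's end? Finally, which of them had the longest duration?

Holocene → Miocene → Paleocene → Furongian; total span 497 Myr; longest is Miocene

Start ages (Ma): Furongian 497, Paleocene 66, Miocene 23.03, Holocene 0.0117.
Ordered youngest to oldest: Holocene, Miocene, Paleocene, Furongian.
Span = 497 − 0 = 497 Myr.
Durations: Paleocene 10, Miocene 17.697, Furongian 11.6, Holocene 0.0117 → longest is Miocene (17.697 Myr).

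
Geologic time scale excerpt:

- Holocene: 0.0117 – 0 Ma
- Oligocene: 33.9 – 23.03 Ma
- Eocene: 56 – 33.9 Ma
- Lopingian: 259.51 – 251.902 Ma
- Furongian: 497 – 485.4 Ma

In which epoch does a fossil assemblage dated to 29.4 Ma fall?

29.4 Ma lies between 33.9 and 23.03 Ma, so it falls in the Oligocene.

Oligocene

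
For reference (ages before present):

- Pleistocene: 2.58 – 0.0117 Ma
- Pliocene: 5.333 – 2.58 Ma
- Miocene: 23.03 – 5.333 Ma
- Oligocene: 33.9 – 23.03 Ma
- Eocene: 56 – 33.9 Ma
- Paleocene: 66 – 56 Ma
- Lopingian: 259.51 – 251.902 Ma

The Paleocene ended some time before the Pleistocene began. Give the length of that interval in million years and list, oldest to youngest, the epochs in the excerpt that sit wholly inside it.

End of Paleocene = 56 Ma; start of Pleistocene = 2.58 Ma.
Gap = 56 − 2.58 = 53.42 Myr.
Epochs wholly inside 56–2.58 Ma: Eocene (56–33.9), Oligocene (33.9–23.03), Miocene (23.03–5.333), Pliocene (5.333–2.58).

53.42 million years; Eocene, Oligocene, Miocene, Pliocene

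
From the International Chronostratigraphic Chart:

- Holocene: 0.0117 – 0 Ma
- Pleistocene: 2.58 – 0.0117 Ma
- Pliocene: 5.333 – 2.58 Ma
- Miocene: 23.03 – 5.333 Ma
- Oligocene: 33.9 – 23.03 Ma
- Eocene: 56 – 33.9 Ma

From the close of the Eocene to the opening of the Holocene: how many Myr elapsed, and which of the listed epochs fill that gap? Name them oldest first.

The Eocene closes at 33.9 Ma and the Holocene opens at 0.0117 Ma, so the interval is 33.9 − 0.0117 = 33.8883 Myr.
An epoch fits inside if it starts at or after 33.9 Ma and ends at or before 0.0117 Ma; oldest first that gives Oligocene, Miocene, Pliocene, Pleistocene.

33.8883 million years; Oligocene, Miocene, Pliocene, Pleistocene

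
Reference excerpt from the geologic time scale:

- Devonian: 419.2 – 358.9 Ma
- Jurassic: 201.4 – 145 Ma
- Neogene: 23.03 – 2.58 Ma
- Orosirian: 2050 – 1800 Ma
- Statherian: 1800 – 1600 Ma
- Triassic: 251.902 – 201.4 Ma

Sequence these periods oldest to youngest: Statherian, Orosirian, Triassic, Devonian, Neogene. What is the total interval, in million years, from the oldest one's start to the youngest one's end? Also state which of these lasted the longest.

From the excerpt: Statherian 1800–1600; Orosirian 2050–1800; Triassic 251.902–201.4; Devonian 419.2–358.9; Neogene 23.03–2.58 (Ma).
Larger Ma is earlier, so the oldest is Orosirian and the youngest is Neogene; oldest to youngest: Orosirian, Statherian, Devonian, Triassic, Neogene.
Oldest start 2050 minus youngest end 2.58 gives 2047.42 Myr overall.
Individual lengths (start − end): Devonian 60.3; Neogene 20.45; Orosirian 250; Statherian 200; Triassic 50.502. The largest is Orosirian at 250 Myr.

Orosirian → Statherian → Devonian → Triassic → Neogene; total span 2047.42 Myr; longest is Orosirian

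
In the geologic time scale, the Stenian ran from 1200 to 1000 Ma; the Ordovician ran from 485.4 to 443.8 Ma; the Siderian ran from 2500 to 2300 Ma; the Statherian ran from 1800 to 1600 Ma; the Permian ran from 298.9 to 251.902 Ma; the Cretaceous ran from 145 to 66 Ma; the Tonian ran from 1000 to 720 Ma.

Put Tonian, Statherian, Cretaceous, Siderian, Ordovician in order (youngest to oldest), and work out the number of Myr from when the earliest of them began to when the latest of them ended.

From the excerpt: Tonian 1000–720; Statherian 1800–1600; Cretaceous 145–66; Siderian 2500–2300; Ordovician 485.4–443.8 (Ma).
Larger Ma is earlier, so the oldest is Siderian and the youngest is Cretaceous; youngest to oldest: Cretaceous, Ordovician, Tonian, Statherian, Siderian.
Oldest start 2500 minus youngest end 66 gives 2434 Myr overall.

Cretaceous → Ordovician → Tonian → Statherian → Siderian; total span 2434 Myr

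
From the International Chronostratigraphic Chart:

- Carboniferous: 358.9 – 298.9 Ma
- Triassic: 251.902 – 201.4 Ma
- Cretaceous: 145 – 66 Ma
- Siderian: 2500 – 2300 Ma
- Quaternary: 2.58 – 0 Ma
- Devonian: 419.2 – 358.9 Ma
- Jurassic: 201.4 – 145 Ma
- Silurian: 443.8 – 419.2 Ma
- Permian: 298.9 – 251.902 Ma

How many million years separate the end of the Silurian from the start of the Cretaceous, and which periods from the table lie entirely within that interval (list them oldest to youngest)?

274.2 million years; Devonian, Carboniferous, Permian, Triassic, Jurassic

The Silurian closes at 419.2 Ma and the Cretaceous opens at 145 Ma, so the interval is 419.2 − 145 = 274.2 Myr.
A period fits inside if it starts at or after 419.2 Ma and ends at or before 145 Ma; oldest first that gives Devonian, Carboniferous, Permian, Triassic, Jurassic.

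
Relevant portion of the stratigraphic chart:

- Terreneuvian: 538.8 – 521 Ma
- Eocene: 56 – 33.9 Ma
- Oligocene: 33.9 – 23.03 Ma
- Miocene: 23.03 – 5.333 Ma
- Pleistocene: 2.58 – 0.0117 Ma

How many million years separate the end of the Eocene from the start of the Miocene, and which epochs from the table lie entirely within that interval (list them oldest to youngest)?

10.87 million years; Oligocene

The Eocene closes at 33.9 Ma and the Miocene opens at 23.03 Ma, so the interval is 33.9 − 23.03 = 10.87 Myr.
An epoch fits inside if it starts at or after 33.9 Ma and ends at or before 23.03 Ma; oldest first that gives Oligocene.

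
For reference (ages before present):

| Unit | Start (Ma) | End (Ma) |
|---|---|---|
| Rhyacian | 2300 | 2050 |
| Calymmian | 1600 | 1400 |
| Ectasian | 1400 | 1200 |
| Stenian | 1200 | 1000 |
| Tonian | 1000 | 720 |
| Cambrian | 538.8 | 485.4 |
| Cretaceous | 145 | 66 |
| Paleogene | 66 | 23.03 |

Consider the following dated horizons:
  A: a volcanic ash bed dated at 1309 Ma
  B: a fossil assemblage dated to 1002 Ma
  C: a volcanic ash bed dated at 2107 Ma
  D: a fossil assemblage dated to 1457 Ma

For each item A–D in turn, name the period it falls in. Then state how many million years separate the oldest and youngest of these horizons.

A — Ectasian; B — Stenian; C — Rhyacian; D — Calymmian; span 1105 million years

A: 1309 Ma lies in 1400–1200 Ma, so Ectasian.
B: 1002 Ma lies in 1200–1000 Ma, so Stenian.
C: 2107 Ma lies in 2300–2050 Ma, so Rhyacian.
D: 1457 Ma lies in 1600–1400 Ma, so Calymmian.
Oldest = 2107 Ma, youngest = 1002 Ma → span 1105 Myr.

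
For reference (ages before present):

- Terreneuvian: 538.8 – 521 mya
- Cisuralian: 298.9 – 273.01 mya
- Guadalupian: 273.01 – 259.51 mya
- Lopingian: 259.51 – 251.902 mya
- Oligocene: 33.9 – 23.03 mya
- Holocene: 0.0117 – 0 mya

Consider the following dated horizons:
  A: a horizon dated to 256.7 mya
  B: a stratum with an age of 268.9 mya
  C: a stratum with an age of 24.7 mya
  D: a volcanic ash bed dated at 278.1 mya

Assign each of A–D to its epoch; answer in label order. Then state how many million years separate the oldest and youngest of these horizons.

A: 256.7 Ma lies in 259.51–251.902 Ma, so Lopingian.
B: 268.9 Ma lies in 273.01–259.51 Ma, so Guadalupian.
C: 24.7 Ma lies in 33.9–23.03 Ma, so Oligocene.
D: 278.1 Ma lies in 298.9–273.01 Ma, so Cisuralian.
Oldest = 278.1 Ma, youngest = 24.7 Ma → span 253.4 Myr.

A — Lopingian; B — Guadalupian; C — Oligocene; D — Cisuralian; span 253.4 million years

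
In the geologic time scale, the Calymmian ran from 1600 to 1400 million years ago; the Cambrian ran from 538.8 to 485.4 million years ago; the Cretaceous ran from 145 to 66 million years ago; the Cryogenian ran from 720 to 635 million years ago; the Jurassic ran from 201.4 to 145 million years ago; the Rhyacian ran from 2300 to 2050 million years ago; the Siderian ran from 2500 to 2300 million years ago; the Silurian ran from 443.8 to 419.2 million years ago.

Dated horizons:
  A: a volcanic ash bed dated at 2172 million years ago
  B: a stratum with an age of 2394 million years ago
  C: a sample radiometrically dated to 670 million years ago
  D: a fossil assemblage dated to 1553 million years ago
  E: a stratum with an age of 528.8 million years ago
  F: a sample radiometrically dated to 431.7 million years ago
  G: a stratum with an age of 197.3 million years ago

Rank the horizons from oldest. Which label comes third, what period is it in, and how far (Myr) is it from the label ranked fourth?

D, in the Calymmian; 883 million years to C

Sorted oldest-first by Ma: B (2394), A (2172), D (1553), C (670), E (528.8), F (431.7), G (197.3).
The third oldest is D at 1553 Ma, which lies in 1600–1400 Ma: the Calymmian.
The fourth oldest is C at 670 Ma; separation = |1553 − 670| = 883 Myr.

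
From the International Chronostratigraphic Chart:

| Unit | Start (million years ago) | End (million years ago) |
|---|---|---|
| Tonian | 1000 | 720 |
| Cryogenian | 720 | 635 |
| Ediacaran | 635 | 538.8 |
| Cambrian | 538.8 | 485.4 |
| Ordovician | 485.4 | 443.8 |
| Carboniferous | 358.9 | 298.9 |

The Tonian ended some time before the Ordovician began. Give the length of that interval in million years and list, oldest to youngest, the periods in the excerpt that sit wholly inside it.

The Tonian closes at 720 Ma and the Ordovician opens at 485.4 Ma, so the interval is 720 − 485.4 = 234.6 Myr.
A period fits inside if it starts at or after 720 Ma and ends at or before 485.4 Ma; oldest first that gives Cryogenian, Ediacaran, Cambrian.

234.6 million years; Cryogenian, Ediacaran, Cambrian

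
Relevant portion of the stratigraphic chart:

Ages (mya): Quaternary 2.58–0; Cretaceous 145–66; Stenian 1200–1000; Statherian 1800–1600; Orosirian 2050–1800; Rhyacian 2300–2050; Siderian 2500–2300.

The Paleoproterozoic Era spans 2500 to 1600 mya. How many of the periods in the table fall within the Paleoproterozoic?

Periods inside 2500–1600 Ma: Siderian, Rhyacian, Orosirian, Statherian — 4 in total.

4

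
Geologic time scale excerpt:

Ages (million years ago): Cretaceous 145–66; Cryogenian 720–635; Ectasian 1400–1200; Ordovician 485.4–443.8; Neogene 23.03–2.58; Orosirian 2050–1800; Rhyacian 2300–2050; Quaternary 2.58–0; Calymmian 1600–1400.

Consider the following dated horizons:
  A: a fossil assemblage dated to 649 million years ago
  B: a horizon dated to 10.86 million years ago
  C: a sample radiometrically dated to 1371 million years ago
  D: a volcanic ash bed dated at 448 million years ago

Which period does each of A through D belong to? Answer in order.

Match each age against the start–end ranges in the excerpt: A = 649 Ma → Cryogenian (720–635); B = 10.86 Ma → Neogene (23.03–2.58); C = 1371 Ma → Ectasian (1400–1200); D = 448 Ma → Ordovician (485.4–443.8).

A — Cryogenian; B — Neogene; C — Ectasian; D — Ordovician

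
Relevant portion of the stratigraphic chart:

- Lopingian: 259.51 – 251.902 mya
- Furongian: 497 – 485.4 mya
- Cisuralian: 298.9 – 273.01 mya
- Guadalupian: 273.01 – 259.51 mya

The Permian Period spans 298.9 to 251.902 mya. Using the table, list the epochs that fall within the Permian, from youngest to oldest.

Epochs with both bounds inside 298.9–251.902 Ma: Lopingian (259.51–251.902), Guadalupian (273.01–259.51), Cisuralian (298.9–273.01).

Lopingian, Guadalupian, Cisuralian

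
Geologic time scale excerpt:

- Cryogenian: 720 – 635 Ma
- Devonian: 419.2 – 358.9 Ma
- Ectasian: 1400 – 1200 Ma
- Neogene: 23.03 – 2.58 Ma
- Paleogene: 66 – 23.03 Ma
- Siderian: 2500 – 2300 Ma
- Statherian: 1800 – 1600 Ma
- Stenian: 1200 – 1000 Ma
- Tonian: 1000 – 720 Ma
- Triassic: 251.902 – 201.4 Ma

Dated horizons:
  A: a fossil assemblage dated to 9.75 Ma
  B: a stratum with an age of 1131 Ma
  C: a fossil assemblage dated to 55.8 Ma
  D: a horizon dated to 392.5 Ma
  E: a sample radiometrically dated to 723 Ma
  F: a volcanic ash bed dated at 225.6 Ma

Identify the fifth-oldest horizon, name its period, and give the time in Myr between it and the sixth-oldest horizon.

Sorted oldest-first by Ma: B (1131), E (723), D (392.5), F (225.6), C (55.8), A (9.75).
The fifth oldest is C at 55.8 Ma, which lies in 66–23.03 Ma: the Paleogene.
The sixth oldest is A at 9.75 Ma; separation = |55.8 − 9.75| = 46.05 Myr.

C, in the Paleogene; 46.05 million years to A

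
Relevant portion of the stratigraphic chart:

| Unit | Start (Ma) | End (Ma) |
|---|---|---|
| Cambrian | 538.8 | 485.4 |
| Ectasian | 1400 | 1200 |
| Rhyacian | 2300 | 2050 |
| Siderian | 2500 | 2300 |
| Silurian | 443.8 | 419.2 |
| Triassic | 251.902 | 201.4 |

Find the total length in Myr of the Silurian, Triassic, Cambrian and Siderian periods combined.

Each duration: Silurian = 24.6; Triassic = 50.502; Cambrian = 53.4; Siderian = 200.
Sum: 24.6 + 50.502 + 53.4 + 200 = 328.502 Myr.

328.502 million years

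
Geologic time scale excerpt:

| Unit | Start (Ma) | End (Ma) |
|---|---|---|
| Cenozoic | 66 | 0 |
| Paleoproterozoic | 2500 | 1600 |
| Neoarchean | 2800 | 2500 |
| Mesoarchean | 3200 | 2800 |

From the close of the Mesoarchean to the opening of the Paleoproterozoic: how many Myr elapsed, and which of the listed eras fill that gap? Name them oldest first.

The Mesoarchean closes at 2800 Ma and the Paleoproterozoic opens at 2500 Ma, so the interval is 2800 − 2500 = 300 Myr.
An era fits inside if it starts at or after 2800 Ma and ends at or before 2500 Ma; oldest first that gives Neoarchean.

300 million years; Neoarchean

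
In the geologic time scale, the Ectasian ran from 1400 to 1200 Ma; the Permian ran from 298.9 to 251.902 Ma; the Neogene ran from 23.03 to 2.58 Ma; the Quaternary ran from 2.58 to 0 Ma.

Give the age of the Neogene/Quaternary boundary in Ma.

2.58 Ma

The Neogene ends and the Quaternary begins at 2.58 Ma.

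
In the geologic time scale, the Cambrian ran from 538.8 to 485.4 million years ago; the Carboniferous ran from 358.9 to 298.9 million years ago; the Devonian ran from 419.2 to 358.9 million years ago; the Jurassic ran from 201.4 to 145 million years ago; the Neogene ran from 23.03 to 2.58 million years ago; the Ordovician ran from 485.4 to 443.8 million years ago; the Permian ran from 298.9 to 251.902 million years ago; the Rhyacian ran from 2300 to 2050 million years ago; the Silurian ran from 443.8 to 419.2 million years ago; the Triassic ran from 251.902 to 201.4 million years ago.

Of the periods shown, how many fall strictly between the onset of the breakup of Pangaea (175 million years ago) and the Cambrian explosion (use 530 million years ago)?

6

The older date is 530 Ma and the younger is 175 Ma.
Periods with start < 530 and end > 175 Ma: Ordovician (485.4–443.8), Silurian (443.8–419.2), Devonian (419.2–358.9), Carboniferous (358.9–298.9), Permian (298.9–251.902), Triassic (251.902–201.4).
That is 6 complete periods.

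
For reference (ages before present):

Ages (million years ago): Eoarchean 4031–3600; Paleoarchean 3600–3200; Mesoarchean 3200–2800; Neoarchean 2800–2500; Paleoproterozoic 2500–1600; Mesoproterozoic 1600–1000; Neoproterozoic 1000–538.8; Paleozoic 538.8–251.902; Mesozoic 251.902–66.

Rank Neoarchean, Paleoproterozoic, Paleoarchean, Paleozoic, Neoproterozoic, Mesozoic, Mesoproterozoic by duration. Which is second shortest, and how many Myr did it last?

Start − end for each: Neoarchean 2800 − 2500 = 300; Paleoproterozoic 2500 − 1600 = 900; Paleoarchean 3600 − 3200 = 400; Paleozoic 538.8 − 251.902 = 286.898; Neoproterozoic 1000 − 538.8 = 461.2; Mesozoic 251.902 − 66 = 185.902; Mesoproterozoic 1600 − 1000 = 600.
Ranking these from shortest: Mesozoic < Paleozoic < Neoarchean < Paleoarchean < Neoproterozoic < Mesoproterozoic < Paleoproterozoic.
Position 2 in that ranking is Paleozoic, which lasted 286.898 Myr.

Paleozoic, 286.898 million years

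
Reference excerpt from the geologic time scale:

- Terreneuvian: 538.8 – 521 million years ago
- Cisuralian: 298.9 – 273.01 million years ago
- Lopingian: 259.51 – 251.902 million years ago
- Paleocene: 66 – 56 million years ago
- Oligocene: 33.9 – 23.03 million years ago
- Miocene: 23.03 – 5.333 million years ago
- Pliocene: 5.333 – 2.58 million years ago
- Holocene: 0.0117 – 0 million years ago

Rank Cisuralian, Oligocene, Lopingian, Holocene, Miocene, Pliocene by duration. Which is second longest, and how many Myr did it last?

Miocene, 17.697 million years

Durations: Cisuralian 25.89; Oligocene 10.87; Lopingian 7.608; Holocene 0.0117; Miocene 17.697; Pliocene 2.753 Myr.
Sorted longest-first: Cisuralian (25.89), Miocene (17.697), Oligocene (10.87), Lopingian (7.608), Pliocene (2.753), Holocene (0.0117).
The second longest is Miocene at 17.697 Myr.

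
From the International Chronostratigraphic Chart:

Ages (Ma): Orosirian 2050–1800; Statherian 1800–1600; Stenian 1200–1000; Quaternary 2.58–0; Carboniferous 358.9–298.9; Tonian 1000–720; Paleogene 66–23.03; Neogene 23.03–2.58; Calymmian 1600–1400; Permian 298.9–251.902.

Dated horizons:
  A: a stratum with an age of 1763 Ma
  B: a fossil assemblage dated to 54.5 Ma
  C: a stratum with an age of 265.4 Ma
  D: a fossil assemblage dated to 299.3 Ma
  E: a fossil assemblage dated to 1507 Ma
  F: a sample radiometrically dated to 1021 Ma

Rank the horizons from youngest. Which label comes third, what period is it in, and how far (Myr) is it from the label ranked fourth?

D, in the Carboniferous; 721.7 million years to F

Smaller Ma means younger, so youngest first: B 54.5 < C 265.4 < D 299.3 < F 1021 < E 1507 < A 1763.
Counting 3 along gives D (299.3 Ma); the excerpt puts that inside the Carboniferous, 358.9–298.9 Ma.
Next in line is F (1021 Ma), and 1021 − 299.3 = 721.7 Myr.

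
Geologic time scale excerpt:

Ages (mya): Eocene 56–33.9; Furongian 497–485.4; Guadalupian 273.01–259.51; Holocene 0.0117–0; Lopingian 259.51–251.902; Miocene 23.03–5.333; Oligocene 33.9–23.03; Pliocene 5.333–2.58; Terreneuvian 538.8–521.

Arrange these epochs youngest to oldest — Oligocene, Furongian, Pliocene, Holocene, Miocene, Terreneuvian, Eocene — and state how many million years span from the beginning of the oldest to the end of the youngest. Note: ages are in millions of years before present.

Holocene, Pliocene, Miocene, Oligocene, Eocene, Furongian, Terreneuvian; total span 538.8 Myr

Start ages (Ma): Terreneuvian 538.8, Furongian 497, Eocene 56, Oligocene 33.9, Miocene 23.03, Pliocene 5.333, Holocene 0.0117.
Ordered youngest to oldest: Holocene, Pliocene, Miocene, Oligocene, Eocene, Furongian, Terreneuvian.
Span = 538.8 − 0 = 538.8 Myr.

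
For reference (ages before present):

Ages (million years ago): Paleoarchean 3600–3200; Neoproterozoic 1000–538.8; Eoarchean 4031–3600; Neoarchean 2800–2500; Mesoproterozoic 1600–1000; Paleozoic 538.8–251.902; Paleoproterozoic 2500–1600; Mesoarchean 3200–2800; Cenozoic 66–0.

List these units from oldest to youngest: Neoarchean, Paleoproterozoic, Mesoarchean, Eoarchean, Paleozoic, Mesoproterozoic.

Eoarchean, Mesoarchean, Neoarchean, Paleoproterozoic, Mesoproterozoic, Paleozoic

Read off each span (Ma): Neoarchean 2800–2500; Paleoproterozoic 2500–1600; Mesoarchean 3200–2800; Eoarchean 4031–3600; Paleozoic 538.8–251.902; Mesoproterozoic 1600–1000.
Larger Ma is older, so oldest→youngest is Eoarchean, Mesoarchean, Neoarchean, Paleoproterozoic, Mesoproterozoic, Paleozoic.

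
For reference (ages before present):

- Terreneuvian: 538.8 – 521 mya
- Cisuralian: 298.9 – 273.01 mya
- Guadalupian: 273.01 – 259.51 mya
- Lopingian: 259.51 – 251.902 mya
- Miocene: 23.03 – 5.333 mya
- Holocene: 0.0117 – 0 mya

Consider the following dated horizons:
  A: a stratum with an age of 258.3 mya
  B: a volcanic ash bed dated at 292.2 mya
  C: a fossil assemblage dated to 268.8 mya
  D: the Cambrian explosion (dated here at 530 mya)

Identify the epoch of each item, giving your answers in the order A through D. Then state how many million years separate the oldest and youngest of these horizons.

A: 258.3 Ma lies in 259.51–251.902 Ma, so Lopingian.
B: 292.2 Ma lies in 298.9–273.01 Ma, so Cisuralian.
C: 268.8 Ma lies in 273.01–259.51 Ma, so Guadalupian.
D: 530 Ma lies in 538.8–521 Ma, so Terreneuvian.
Oldest = 530 Ma, youngest = 258.3 Ma → span 271.7 Myr.

A — Lopingian; B — Cisuralian; C — Guadalupian; D — Terreneuvian; span 271.7 million years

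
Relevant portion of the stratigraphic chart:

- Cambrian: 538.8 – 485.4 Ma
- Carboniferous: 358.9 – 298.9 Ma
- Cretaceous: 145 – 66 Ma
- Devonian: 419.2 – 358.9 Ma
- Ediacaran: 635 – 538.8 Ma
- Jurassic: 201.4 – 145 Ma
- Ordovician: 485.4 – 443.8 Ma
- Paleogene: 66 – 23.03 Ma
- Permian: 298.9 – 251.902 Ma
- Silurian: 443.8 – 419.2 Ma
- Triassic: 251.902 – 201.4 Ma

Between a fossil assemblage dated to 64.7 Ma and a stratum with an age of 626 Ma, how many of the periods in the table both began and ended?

The older date is 626 Ma and the younger is 64.7 Ma.
Periods with start < 626 and end > 64.7 Ma: Cambrian (538.8–485.4), Ordovician (485.4–443.8), Silurian (443.8–419.2), Devonian (419.2–358.9), Carboniferous (358.9–298.9), Permian (298.9–251.902), Triassic (251.902–201.4), Jurassic (201.4–145), Cretaceous (145–66).
That is 9 complete periods.

9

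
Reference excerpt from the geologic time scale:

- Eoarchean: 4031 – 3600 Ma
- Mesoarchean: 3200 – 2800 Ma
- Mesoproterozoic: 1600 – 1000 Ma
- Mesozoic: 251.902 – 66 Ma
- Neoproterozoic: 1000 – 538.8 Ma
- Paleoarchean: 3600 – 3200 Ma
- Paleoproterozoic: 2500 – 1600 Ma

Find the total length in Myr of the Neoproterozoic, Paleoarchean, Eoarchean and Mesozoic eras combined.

Each duration: Neoproterozoic = 461.2; Paleoarchean = 400; Eoarchean = 431; Mesozoic = 185.902.
Sum: 461.2 + 400 + 431 + 185.902 = 1478.102 Myr.

1478.102 million years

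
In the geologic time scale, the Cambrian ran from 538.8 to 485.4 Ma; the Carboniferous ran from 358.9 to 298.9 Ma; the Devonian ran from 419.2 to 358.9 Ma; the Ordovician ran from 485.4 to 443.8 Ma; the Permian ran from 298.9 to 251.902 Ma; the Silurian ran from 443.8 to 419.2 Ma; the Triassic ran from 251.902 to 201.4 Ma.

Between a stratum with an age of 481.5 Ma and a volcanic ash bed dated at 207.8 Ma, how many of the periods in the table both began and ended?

The older date is 481.5 Ma and the younger is 207.8 Ma.
Periods with start < 481.5 and end > 207.8 Ma: Silurian (443.8–419.2), Devonian (419.2–358.9), Carboniferous (358.9–298.9), Permian (298.9–251.902).
That is 4 complete periods.

4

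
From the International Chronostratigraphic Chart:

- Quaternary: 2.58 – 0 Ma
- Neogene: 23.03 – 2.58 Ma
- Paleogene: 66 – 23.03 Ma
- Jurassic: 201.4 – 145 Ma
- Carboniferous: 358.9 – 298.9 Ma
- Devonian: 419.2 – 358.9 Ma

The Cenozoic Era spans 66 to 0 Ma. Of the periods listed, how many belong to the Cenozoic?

3

Periods inside 66–0 Ma: Paleogene, Neogene, Quaternary — 3 in total.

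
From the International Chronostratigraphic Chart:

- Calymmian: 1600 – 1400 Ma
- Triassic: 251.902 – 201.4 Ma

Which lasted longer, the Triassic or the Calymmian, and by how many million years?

Triassic: 251.902 − 201.4 = 50.502 Myr.
Calymmian: 1600 − 1400 = 200 Myr.
Difference: 200 − 50.502 = 149.498 Myr, so the Calymmian was longer.

Calymmian, by 149.498 million years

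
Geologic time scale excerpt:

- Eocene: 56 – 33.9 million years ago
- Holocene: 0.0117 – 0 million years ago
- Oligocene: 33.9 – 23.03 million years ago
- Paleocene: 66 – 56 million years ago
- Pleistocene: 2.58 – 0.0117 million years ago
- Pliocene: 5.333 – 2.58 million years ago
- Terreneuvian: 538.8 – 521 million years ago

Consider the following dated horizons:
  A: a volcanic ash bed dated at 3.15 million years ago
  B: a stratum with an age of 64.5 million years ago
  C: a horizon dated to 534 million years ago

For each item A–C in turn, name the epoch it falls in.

A — Pliocene; B — Paleocene; C — Terreneuvian

Match each age against the start–end ranges in the excerpt: A = 3.15 Ma → Pliocene (5.333–2.58); B = 64.5 Ma → Paleocene (66–56); C = 534 Ma → Terreneuvian (538.8–521).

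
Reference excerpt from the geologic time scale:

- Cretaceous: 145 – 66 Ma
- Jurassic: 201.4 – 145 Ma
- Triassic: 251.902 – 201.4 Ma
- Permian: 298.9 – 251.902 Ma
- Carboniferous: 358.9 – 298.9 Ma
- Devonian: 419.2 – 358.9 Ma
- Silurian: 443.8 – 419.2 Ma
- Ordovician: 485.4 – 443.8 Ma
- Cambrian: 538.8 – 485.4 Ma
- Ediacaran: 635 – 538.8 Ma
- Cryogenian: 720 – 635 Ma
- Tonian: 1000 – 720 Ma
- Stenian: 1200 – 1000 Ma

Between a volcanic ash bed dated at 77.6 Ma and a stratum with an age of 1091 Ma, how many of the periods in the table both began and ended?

The older date is 1091 Ma and the younger is 77.6 Ma.
Periods with start < 1091 and end > 77.6 Ma: Tonian (1000–720), Cryogenian (720–635), Ediacaran (635–538.8), Cambrian (538.8–485.4), Ordovician (485.4–443.8), Silurian (443.8–419.2), Devonian (419.2–358.9), Carboniferous (358.9–298.9), Permian (298.9–251.902), Triassic (251.902–201.4), Jurassic (201.4–145).
That is 11 complete periods.

11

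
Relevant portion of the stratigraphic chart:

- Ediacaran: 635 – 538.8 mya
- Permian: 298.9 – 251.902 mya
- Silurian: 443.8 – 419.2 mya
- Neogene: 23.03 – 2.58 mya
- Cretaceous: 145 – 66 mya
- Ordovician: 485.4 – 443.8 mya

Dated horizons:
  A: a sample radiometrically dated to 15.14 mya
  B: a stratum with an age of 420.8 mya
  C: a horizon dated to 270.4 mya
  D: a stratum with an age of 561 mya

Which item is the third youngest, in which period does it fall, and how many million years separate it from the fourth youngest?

B, in the Silurian; 140.2 million years to D

Smaller Ma means younger, so youngest first: A 15.14 < C 270.4 < B 420.8 < D 561.
Counting 3 along gives B (420.8 Ma); the excerpt puts that inside the Silurian, 443.8–419.2 Ma.
Next in line is D (561 Ma), and 561 − 420.8 = 140.2 Myr.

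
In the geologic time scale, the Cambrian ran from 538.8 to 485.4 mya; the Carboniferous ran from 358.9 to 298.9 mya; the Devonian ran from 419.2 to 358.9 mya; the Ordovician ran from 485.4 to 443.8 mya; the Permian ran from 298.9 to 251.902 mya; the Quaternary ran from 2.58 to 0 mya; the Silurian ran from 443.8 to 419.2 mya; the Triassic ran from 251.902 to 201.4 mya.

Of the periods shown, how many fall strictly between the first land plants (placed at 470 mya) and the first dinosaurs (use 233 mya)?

470 Ma sits inside the Ordovician (485.4–443.8) and 233 Ma inside the Triassic (251.902–201.4); neither of those is wholly between the two dates.
The listed periods lying completely between them are Silurian, Devonian, Carboniferous, Permian — 4 in all.

4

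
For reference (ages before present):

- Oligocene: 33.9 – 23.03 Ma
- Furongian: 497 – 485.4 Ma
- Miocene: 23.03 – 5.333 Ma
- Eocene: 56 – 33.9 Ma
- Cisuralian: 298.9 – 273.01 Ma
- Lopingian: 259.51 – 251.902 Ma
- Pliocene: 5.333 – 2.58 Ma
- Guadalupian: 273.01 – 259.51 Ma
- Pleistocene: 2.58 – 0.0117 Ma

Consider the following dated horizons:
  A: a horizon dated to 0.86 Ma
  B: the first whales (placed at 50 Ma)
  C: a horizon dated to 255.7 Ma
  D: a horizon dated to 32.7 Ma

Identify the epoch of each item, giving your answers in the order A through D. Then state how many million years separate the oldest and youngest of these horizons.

Match each age against the start–end ranges in the excerpt: A = 0.86 Ma → Pleistocene (2.58–0.0117); B = 50 Ma → Eocene (56–33.9); C = 255.7 Ma → Lopingian (259.51–251.902); D = 32.7 Ma → Oligocene (33.9–23.03).
The largest age is 255.7 Ma and the smallest is 0.86 Ma; their difference is 254.84 Myr.

A — Pleistocene; B — Eocene; C — Lopingian; D — Oligocene; span 254.84 million years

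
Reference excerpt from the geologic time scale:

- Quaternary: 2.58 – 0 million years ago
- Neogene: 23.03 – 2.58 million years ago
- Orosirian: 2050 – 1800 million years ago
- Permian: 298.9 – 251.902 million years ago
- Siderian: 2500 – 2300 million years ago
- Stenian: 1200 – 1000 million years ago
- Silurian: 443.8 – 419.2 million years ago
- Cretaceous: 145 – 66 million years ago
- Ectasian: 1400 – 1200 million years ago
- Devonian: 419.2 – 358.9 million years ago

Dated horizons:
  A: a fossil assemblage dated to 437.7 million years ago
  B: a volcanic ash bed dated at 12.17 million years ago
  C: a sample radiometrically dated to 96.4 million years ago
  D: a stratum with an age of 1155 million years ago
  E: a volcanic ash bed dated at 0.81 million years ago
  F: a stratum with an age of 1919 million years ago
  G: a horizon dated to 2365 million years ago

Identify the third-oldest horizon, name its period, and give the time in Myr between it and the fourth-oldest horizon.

Sorted oldest-first by Ma: G (2365), F (1919), D (1155), A (437.7), C (96.4), B (12.17), E (0.81).
The third oldest is D at 1155 Ma, which lies in 1200–1000 Ma: the Stenian.
The fourth oldest is A at 437.7 Ma; separation = |1155 − 437.7| = 717.3 Myr.

D, in the Stenian; 717.3 million years to A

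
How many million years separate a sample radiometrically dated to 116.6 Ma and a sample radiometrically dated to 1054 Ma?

1054 − 116.6 = 937.4 million years.

937.4 million years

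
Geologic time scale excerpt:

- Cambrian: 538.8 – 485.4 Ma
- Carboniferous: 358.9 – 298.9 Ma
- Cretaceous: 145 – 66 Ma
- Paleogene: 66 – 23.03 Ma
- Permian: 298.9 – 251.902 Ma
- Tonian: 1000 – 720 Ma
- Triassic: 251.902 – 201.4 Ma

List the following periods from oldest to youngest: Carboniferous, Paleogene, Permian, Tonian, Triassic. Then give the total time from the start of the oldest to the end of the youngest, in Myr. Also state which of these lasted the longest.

Tonian → Carboniferous → Permian → Triassic → Paleogene; total span 976.97 Myr; longest is Tonian

From the excerpt: Carboniferous 358.9–298.9; Paleogene 66–23.03; Permian 298.9–251.902; Tonian 1000–720; Triassic 251.902–201.4 (Ma).
Larger Ma is earlier, so the oldest is Tonian and the youngest is Paleogene; oldest to youngest: Tonian, Carboniferous, Permian, Triassic, Paleogene.
Oldest start 1000 minus youngest end 23.03 gives 976.97 Myr overall.
Individual lengths (start − end): Triassic 50.502; Carboniferous 60; Tonian 280; Paleogene 42.97; Permian 46.998. The largest is Tonian at 280 Myr.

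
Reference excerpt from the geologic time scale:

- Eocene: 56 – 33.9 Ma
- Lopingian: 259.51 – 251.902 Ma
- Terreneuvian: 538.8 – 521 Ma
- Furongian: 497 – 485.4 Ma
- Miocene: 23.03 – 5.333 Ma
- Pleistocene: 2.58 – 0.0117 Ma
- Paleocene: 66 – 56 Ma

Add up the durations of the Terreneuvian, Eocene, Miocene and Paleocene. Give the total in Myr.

Duration is start − end for each: (538.8 − 521) + (56 − 33.9) + (23.03 − 5.333) + (66 − 56).
That is 17.8 + 22.1 + 17.697 + 10, which totals 67.597 million years.

67.597 million years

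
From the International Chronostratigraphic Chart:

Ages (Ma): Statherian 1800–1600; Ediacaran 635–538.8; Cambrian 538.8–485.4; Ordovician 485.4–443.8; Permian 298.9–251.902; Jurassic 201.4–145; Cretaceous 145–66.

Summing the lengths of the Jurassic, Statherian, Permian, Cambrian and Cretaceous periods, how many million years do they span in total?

435.798 million years

Duration is start − end for each: (201.4 − 145) + (1800 − 1600) + (298.9 − 251.902) + (538.8 − 485.4) + (145 − 66).
That is 56.4 + 200 + 46.998 + 53.4 + 79, which totals 435.798 million years.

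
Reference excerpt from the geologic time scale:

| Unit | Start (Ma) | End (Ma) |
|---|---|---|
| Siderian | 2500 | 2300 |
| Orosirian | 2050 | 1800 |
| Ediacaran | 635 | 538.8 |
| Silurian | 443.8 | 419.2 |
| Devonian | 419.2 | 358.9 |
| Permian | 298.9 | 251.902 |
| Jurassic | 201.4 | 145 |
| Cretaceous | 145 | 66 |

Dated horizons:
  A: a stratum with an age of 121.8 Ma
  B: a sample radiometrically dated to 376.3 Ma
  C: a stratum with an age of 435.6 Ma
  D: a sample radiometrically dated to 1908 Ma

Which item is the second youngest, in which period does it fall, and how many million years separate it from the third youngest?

Smaller Ma means younger, so youngest first: A 121.8 < B 376.3 < C 435.6 < D 1908.
Counting 2 along gives B (376.3 Ma); the excerpt puts that inside the Devonian, 419.2–358.9 Ma.
Next in line is C (435.6 Ma), and 435.6 − 376.3 = 59.3 Myr.

B, in the Devonian; 59.3 million years to C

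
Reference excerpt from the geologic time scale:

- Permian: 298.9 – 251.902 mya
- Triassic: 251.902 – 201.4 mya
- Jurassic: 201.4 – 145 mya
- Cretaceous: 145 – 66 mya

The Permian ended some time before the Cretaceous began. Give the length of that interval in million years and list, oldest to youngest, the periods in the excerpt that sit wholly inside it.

106.902 million years; Triassic, Jurassic

End of Permian = 251.902 Ma; start of Cretaceous = 145 Ma.
Gap = 251.902 − 145 = 106.902 Myr.
Periods wholly inside 251.902–145 Ma: Triassic (251.902–201.4), Jurassic (201.4–145).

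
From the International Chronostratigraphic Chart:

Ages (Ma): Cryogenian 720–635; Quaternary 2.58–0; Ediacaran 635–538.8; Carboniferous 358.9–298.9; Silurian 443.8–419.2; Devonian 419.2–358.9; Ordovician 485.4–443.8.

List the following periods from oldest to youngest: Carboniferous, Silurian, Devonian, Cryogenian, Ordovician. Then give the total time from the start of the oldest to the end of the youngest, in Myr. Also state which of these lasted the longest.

Start ages (Ma): Cryogenian 720, Ordovician 485.4, Silurian 443.8, Devonian 419.2, Carboniferous 358.9.
Ordered oldest to youngest: Cryogenian, Ordovician, Silurian, Devonian, Carboniferous.
Span = 720 − 298.9 = 421.1 Myr.
Durations: Cryogenian 85, Carboniferous 60, Silurian 24.6, Devonian 60.3, Ordovician 41.6 → longest is Cryogenian (85 Myr).

Cryogenian, Ordovician, Silurian, Devonian, Carboniferous; total span 421.1 Myr; longest is Cryogenian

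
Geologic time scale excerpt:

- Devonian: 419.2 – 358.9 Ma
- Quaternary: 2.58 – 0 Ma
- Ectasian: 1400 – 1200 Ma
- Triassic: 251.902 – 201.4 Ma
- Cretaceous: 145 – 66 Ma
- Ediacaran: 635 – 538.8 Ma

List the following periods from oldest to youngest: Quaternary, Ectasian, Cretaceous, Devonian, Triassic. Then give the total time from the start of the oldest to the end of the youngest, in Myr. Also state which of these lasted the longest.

Start ages (Ma): Ectasian 1400, Devonian 419.2, Triassic 251.902, Cretaceous 145, Quaternary 2.58.
Ordered oldest to youngest: Ectasian, Devonian, Triassic, Cretaceous, Quaternary.
Span = 1400 − 0 = 1400 Myr.
Durations: Cretaceous 79, Ectasian 200, Devonian 60.3, Quaternary 2.58, Triassic 50.502 → longest is Ectasian (200 Myr).

Ectasian → Devonian → Triassic → Cretaceous → Quaternary; total span 1400 Myr; longest is Ectasian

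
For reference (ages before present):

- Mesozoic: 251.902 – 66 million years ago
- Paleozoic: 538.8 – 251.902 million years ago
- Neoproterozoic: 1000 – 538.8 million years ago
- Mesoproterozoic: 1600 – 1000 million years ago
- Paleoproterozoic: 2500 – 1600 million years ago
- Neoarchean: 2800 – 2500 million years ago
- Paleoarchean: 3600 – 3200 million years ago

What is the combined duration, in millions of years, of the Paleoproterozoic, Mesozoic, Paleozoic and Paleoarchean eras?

1772.8 million years

Duration is start − end for each: (2500 − 1600) + (251.902 − 66) + (538.8 − 251.902) + (3600 − 3200).
That is 900 + 185.902 + 286.898 + 400, which totals 1772.8 million years.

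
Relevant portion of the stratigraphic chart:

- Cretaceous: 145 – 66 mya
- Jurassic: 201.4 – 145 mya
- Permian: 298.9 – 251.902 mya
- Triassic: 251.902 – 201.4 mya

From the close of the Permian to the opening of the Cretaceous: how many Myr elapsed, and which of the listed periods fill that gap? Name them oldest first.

End of Permian = 251.902 Ma; start of Cretaceous = 145 Ma.
Gap = 251.902 − 145 = 106.902 Myr.
Periods wholly inside 251.902–145 Ma: Triassic (251.902–201.4), Jurassic (201.4–145).

106.902 million years; Triassic, Jurassic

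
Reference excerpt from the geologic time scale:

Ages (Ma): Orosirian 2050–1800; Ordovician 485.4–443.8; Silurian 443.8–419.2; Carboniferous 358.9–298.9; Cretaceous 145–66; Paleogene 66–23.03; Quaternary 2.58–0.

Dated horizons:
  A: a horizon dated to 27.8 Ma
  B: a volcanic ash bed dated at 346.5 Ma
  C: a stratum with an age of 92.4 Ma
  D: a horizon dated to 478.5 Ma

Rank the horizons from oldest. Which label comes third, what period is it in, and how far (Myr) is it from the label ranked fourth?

Sorted oldest-first by Ma: D (478.5), B (346.5), C (92.4), A (27.8).
The third oldest is C at 92.4 Ma, which lies in 145–66 Ma: the Cretaceous.
The fourth oldest is A at 27.8 Ma; separation = |92.4 − 27.8| = 64.6 Myr.

C, in the Cretaceous; 64.6 million years to A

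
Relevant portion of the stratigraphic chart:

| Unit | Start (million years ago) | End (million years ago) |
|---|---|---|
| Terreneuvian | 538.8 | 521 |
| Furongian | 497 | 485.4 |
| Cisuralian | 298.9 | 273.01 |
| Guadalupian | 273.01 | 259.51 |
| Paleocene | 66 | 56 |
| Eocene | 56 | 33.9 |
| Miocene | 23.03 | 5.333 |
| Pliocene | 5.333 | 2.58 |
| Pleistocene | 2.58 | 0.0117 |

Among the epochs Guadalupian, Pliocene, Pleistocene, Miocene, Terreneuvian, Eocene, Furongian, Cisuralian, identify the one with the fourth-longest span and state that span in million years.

Miocene, 17.697 million years

Start − end for each: Guadalupian 273.01 − 259.51 = 13.5; Pliocene 5.333 − 2.58 = 2.753; Pleistocene 2.58 − 0.0117 = 2.5683; Miocene 23.03 − 5.333 = 17.697; Terreneuvian 538.8 − 521 = 17.8; Eocene 56 − 33.9 = 22.1; Furongian 497 − 485.4 = 11.6; Cisuralian 298.9 − 273.01 = 25.89.
Ranking these from longest: Cisuralian > Eocene > Terreneuvian > Miocene > Guadalupian > Furongian > Pliocene > Pleistocene.
Position 4 in that ranking is Miocene, which lasted 17.697 Myr.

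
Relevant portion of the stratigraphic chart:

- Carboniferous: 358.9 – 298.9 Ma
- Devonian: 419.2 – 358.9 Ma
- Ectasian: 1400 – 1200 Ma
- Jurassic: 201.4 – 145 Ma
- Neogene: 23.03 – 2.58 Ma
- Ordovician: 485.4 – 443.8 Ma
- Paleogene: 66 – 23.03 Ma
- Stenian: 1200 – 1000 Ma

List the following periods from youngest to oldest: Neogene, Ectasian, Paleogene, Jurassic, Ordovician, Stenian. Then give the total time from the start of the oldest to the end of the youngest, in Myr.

From the excerpt: Neogene 23.03–2.58; Ectasian 1400–1200; Paleogene 66–23.03; Jurassic 201.4–145; Ordovician 485.4–443.8; Stenian 1200–1000 (Ma).
Larger Ma is earlier, so the oldest is Ectasian and the youngest is Neogene; youngest to oldest: Neogene, Paleogene, Jurassic, Ordovician, Stenian, Ectasian.
Oldest start 1400 minus youngest end 2.58 gives 1397.42 Myr overall.

Neogene, Paleogene, Jurassic, Ordovician, Stenian, Ectasian; total span 1397.42 Myr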